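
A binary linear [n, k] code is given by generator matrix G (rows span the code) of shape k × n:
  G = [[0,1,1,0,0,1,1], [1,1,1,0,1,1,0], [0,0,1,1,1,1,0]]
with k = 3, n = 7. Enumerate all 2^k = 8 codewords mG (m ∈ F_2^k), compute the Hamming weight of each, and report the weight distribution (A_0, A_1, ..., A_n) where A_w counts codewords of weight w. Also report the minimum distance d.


Weight distribution: A_0 = 1, A_3 = 2, A_4 = 3, A_5 = 2. Minimum distance d = 3.

Enumerate all 2^3 = 8 messages m ∈ F_2^3.
For each, compute codeword c = mG in F_2^7, then tally its weight.
  m = 000 → c = 0000000, weight = 0.
  m = 100 → c = 0110011, weight = 4.
  m = 010 → c = 1110110, weight = 5.
  m = 110 → c = 1000101, weight = 3.
  m = 001 → c = 0011110, weight = 4.
  m = 101 → c = 0101101, weight = 4.
  m = 011 → c = 1101000, weight = 3.
  m = 111 → c = 1011011, weight = 5.
Tally weights:
  weight 0: 1 codewords.
  weight 3: 2 codewords.
  weight 4: 3 codewords.
  weight 5: 2 codewords.
Minimum distance d = smallest w > 0 with A_w > 0 = 3.
Sanity: Σ A_w = 8 = 2^3 = 8 ✓.


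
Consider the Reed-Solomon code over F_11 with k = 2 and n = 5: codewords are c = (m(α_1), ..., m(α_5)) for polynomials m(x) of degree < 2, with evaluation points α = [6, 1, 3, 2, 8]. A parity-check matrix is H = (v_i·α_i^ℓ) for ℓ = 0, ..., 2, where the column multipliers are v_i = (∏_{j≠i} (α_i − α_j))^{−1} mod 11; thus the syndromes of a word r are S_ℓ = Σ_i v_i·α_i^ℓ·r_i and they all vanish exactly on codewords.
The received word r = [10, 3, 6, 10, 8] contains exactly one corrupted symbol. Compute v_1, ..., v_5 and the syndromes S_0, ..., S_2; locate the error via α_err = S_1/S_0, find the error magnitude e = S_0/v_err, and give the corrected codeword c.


S = (5, 8, 4), error at position 1, error magnitude e = 5, c = [5, 3, 6, 10, 8].

Step 1: column multipliers v_i = (∏_{j≠i}(α_i − α_j))^{−1} mod 11.
  i = 1 (α = 6): (6−1)(6−3)(6−2)(6−8) = 5·3·4·(−2) = −120 ≡ 1, so v_1 = 1^{−1} = 1 (mod 11).
  i = 2 (α = 1): (1−6)(1−3)(1−2)(1−8) = (−5)·(−2)·(−1)·(−7) = 70 ≡ 4, so v_2 = 4^{−1} = 3 (mod 11).
  i = 3 (α = 3): (3−6)(3−1)(3−2)(3−8) = (−3)·2·1·(−5) = 30 ≡ 8, so v_3 = 8^{−1} = 7 (mod 11).
  i = 4 (α = 2): (2−6)(2−1)(2−3)(2−8) = (−4)·1·(−1)·(−6) = −24 ≡ 9, so v_4 = 9^{−1} = 5 (mod 11).
  i = 5 (α = 8): (8−6)(8−1)(8−3)(8−2) = 2·7·5·6 = 420 ≡ 2, so v_5 = 2^{−1} = 6 (mod 11).
  v = [1, 3, 7, 5, 6].
Step 2: syndromes of r = [10, 3, 6, 10, 8] (all sums mod 11).
  S_0 = Σ v_i r_i = 1·10 + 3·3 + 7·6 + 5·10 + 6·8 = 159 ≡ 5.
  S_1 = Σ v_i α_i r_i = 1·6·10 + 3·1·3 + 7·3·6 + 5·2·10 + 6·8·8 = 679 ≡ 8.
  α_i^2 mod 11 = [3, 1, 9, 4, 9].
  S_2 = Σ v_i α_i^2 r_i = 1·3·10 + 3·1·3 + 7·9·6 + 5·4·10 + 6·9·8 = 1049 ≡ 4.
  S = (5, 8, 4) ≠ 0, so r is not a codeword (an error is present).
Step 3: locate the error. For a single error e at position i, S_ℓ = v_i·e·α_i^ℓ, so α_err = S_1/S_0.
  S_0^{−1} = 5^{−1} = 9 (mod 11), so α_err = 8·9 = 72 ≡ 6 = α_1. Error position i = 1.
  Consistency check: S_2/S_1 = 4·7 = 28 ≡ 6 = α_err ✓ (single-error assumption holds).
Step 4: error magnitude e = S_0/v_1 = S_0·∏_{j≠1}(α_1 − α_j) = 5·1 = 5 ≡ 5 (mod 11).
Step 5: correct position 1: c_1 = r_1 − e = 10 − 5 ≡ 5 (mod 11). Hence c = [5, 3, 6, 10, 8].
  Check: interpolating c through the α_i gives m(x) = 7 + 7·x (degree < 2) with m(α_i) = c_i for every i, so c is indeed a codeword.


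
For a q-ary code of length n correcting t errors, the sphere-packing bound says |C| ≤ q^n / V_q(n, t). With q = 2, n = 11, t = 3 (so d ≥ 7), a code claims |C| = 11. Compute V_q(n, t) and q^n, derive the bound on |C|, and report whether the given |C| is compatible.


V_q(n, t) = 232, q^n = 2048, Hamming bound = 8, |C| = 11 > bound (violated).

Step 1: Compute V_q(n, t) = Σ_{j=0}^3 C(n, j) (q−1)^j.
  j = 0: C(11,0)·(1)^0 = 1·1 = 1.
  j = 1: C(11,1)·(1)^1 = 11·1 = 11.
  j = 2: C(11,2)·(1)^2 = 55·1 = 55.
  j = 3: C(11,3)·(1)^3 = 165·1 = 165.
  V_q(n, t) = 1 + 11 + 55 + 165 = 232.
Step 2: q^n = 2^11 = 2048.
Step 3: Hamming bound ⌊q^n / V_q(n,t)⌋ = ⌊2048/232⌋ = 8.
Step 4: Compare |C| = 11 to 8: violated.
The claimed |C| lies above the Hamming bound, so no 2-ary code of length 11 with d ≥ 7 can have 11 codewords.


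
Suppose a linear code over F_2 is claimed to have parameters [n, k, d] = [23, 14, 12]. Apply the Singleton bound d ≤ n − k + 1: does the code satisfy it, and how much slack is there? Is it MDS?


Singleton RHS = n − k + 1 = 10, slack = -2, bound violated (no such code; not MDS).

Singleton bound: d ≤ n − k + 1.
Here n = 23, k = 14, so n − k + 1 = 10.
Given d = 12, check d ≤ 10: NO.
Slack = (n − k + 1) − d = -2.
The slack is negative: d = 12 exceeds n − k + 1 = 10 by 2, so the Singleton bound is violated and no linear [23, 14, 12]_2 code can exist. In particular it is not MDS (MDS requires d = n − k + 1 exactly).
Description: the claimed parameters are [23, 14, 12]_2; such a code would be impossible (violates the Singleton bound).


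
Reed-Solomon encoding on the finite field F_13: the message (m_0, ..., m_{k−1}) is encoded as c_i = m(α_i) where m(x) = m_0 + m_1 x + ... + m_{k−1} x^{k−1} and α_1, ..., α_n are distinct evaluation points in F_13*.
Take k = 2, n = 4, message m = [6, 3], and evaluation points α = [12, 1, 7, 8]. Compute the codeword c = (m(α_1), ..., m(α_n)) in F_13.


c = [3, 9, 1, 4]

Message polynomial: m(x) = 6 + 3·x (mod 13).
For each evaluation point α_i, compute m(α_i) mod 13:
  α_1 = 12: Horner steps 3 → 3, so m(12) = 3.
  α_2 = 1: Horner steps 3 → 9, so m(1) = 9.
  α_3 = 7: Horner steps 3 → 1, so m(7) = 1.
  α_4 = 8: Horner steps 3 → 4, so m(8) = 4.
Codeword c = [3, 9, 1, 4] ∈ F_13^4.


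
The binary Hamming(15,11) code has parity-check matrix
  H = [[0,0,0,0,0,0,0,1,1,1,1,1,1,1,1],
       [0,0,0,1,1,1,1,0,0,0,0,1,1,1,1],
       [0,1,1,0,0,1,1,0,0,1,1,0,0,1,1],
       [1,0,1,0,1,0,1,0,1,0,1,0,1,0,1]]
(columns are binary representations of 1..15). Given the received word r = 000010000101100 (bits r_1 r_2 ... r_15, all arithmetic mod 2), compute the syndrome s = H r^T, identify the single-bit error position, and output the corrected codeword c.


s = (1, 1, 1, 0)^T, error position = 14, corrected codeword c = 000010000101110

Compute s = H r^T mod 2 one row at a time:
  s_1 = 0 + 0 + 1 + 0 + 1 + 1 + 0 + 0 = 3 ≡ 1 (mod 2).
  s_2 = 0 + 1 + 0 + 0 + 1 + 1 + 0 + 0 = 3 ≡ 1 (mod 2).
  s_3 = 0 + 0 + 0 + 0 + 1 + 0 + 0 + 0 = 1 ≡ 1 (mod 2).
  s_4 = 0 + 0 + 1 + 0 + 0 + 0 + 1 + 0 = 2 ≡ 0 (mod 2).
s = (1, 1, 1, 0)^T — this equals column 14 of H (binary 1110), so error is at position 14.
Correct: flip bit 14 of r = 000010000101100 to get c = 000010000101110.


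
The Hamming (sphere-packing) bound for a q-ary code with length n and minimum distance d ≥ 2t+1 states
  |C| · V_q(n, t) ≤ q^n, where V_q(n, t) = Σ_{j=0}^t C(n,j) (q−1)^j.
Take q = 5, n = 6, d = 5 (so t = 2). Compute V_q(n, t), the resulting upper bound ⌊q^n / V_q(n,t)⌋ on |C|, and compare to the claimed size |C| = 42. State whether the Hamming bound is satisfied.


V_q(n, t) = 265, q^n = 15625, Hamming bound = 58, |C| = 42 ≤ bound (satisfied).

Step 1: Compute V_q(n, t) = Σ_{j=0}^2 C(n, j) (q−1)^j.
  j = 0: C(6,0)·(4)^0 = 1·1 = 1.
  j = 1: C(6,1)·(4)^1 = 6·4 = 24.
  j = 2: C(6,2)·(4)^2 = 15·16 = 240.
  V_q(n, t) = 1 + 24 + 240 = 265.
Step 2: q^n = 5^6 = 15625.
Step 3: Hamming bound ⌊q^n / V_q(n,t)⌋ = ⌊15625/265⌋ = 58.
Step 4: Compare |C| = 42 to 58: satisfied.
The claimed |C| lies below the Hamming bound.


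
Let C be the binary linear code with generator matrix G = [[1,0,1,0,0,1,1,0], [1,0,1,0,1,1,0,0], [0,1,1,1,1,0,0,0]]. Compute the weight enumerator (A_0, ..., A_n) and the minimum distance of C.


Weight distribution: A_0 = 1, A_2 = 1, A_4 = 5, A_6 = 1. Minimum distance d = 2.

Enumerate all 2^3 = 8 messages m ∈ F_2^3.
For each, compute codeword c = mG in F_2^8, then tally its weight.
  m = 000 → c = 00000000, weight = 0.
  m = 100 → c = 10100110, weight = 4.
  m = 010 → c = 10101100, weight = 4.
  m = 110 → c = 00001010, weight = 2.
  m = 001 → c = 01111000, weight = 4.
  m = 101 → c = 11011110, weight = 6.
  m = 011 → c = 11010100, weight = 4.
  m = 111 → c = 01110010, weight = 4.
Tally weights:
  weight 0: 1 codewords.
  weight 2: 1 codewords.
  weight 4: 5 codewords.
  weight 6: 1 codewords.
Minimum distance d = smallest w > 0 with A_w > 0 = 2.
Sanity: Σ A_w = 8 = 2^3 = 8 ✓.


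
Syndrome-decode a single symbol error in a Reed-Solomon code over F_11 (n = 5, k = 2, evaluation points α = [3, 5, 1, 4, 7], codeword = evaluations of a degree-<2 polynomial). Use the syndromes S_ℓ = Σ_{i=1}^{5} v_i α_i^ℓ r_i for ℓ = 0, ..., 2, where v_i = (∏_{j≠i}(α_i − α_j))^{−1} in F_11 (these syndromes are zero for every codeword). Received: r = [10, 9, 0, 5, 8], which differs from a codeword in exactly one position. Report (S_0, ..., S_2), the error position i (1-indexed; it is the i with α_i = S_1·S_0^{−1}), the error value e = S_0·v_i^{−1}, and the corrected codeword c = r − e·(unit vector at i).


S = (5, 9, 3), error at position 4, error magnitude e = 1, c = [10, 9, 0, 4, 8].

Step 1: column multipliers v_i = (∏_{j≠i}(α_i − α_j))^{−1} mod 11.
  i = 1 (α = 3): (3−5)(3−1)(3−4)(3−7) = (−2)·2·(−1)·(−4) = −16 ≡ 6, so v_1 = 6^{−1} = 2 (mod 11).
  i = 2 (α = 5): (5−3)(5−1)(5−4)(5−7) = 2·4·1·(−2) = −16 ≡ 6, so v_2 = 6^{−1} = 2 (mod 11).
  i = 3 (α = 1): (1−3)(1−5)(1−4)(1−7) = (−2)·(−4)·(−3)·(−6) = 144 ≡ 1, so v_3 = 1^{−1} = 1 (mod 11).
  i = 4 (α = 4): (4−3)(4−5)(4−1)(4−7) = 1·(−1)·3·(−3) = 9 ≡ 9, so v_4 = 9^{−1} = 5 (mod 11).
  i = 5 (α = 7): (7−3)(7−5)(7−1)(7−4) = 4·2·6·3 = 144 ≡ 1, so v_5 = 1^{−1} = 1 (mod 11).
  v = [2, 2, 1, 5, 1].
Step 2: syndromes of r = [10, 9, 0, 5, 8] (all sums mod 11).
  S_0 = Σ v_i r_i = 2·10 + 2·9 + 1·0 + 5·5 + 1·8 = 71 ≡ 5.
  S_1 = Σ v_i α_i r_i = 2·3·10 + 2·5·9 + 1·1·0 + 5·4·5 + 1·7·8 = 306 ≡ 9.
  α_i^2 mod 11 = [9, 3, 1, 5, 5].
  S_2 = Σ v_i α_i^2 r_i = 2·9·10 + 2·3·9 + 1·1·0 + 5·5·5 + 1·5·8 = 399 ≡ 3.
  S = (5, 9, 3) ≠ 0, so r is not a codeword (an error is present).
Step 3: locate the error. For a single error e at position i, S_ℓ = v_i·e·α_i^ℓ, so α_err = S_1/S_0.
  S_0^{−1} = 5^{−1} = 9 (mod 11), so α_err = 9·9 = 81 ≡ 4 = α_4. Error position i = 4.
  Consistency check: S_2/S_1 = 3·5 = 15 ≡ 4 = α_err ✓ (single-error assumption holds).
Step 4: error magnitude e = S_0/v_4 = S_0·∏_{j≠4}(α_4 − α_j) = 5·9 = 45 ≡ 1 (mod 11).
Step 5: correct position 4: c_4 = r_4 − e = 5 − 1 ≡ 4 (mod 11). Hence c = [10, 9, 0, 4, 8].
  Check: interpolating c through the α_i gives m(x) = 6 + 5·x (degree < 2) with m(α_i) = c_i for every i, so c is indeed a codeword.


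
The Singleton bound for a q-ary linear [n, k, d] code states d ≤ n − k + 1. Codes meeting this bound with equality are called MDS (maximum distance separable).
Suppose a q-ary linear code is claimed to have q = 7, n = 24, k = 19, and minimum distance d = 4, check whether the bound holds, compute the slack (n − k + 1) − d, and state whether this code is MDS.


Singleton RHS = n − k + 1 = 6, slack = 2, bound satisfied, not MDS.

Singleton bound: d ≤ n − k + 1.
Here n = 24, k = 19, so n − k + 1 = 6.
Given d = 4, check d ≤ 6: YES.
Slack = (n − k + 1) − d = 2.
The code is NOT MDS (slack = 2 > 0).
Description: the claimed parameters are [24, 19, 4]_7; such a code would be non-MDS.


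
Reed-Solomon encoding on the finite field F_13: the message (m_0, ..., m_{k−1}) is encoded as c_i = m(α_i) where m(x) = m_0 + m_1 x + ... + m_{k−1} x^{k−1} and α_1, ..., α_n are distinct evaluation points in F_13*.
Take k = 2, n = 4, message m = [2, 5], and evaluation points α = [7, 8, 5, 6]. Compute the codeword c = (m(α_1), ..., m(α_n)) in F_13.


c = [11, 3, 1, 6]

Message polynomial: m(x) = 2 + 5·x (mod 13).
For each evaluation point α_i, compute m(α_i) mod 13:
  α_1 = 7: Horner steps 5 → 11, so m(7) = 11.
  α_2 = 8: Horner steps 5 → 3, so m(8) = 3.
  α_3 = 5: Horner steps 5 → 1, so m(5) = 1.
  α_4 = 6: Horner steps 5 → 6, so m(6) = 6.
Codeword c = [11, 3, 1, 6] ∈ F_13^4.


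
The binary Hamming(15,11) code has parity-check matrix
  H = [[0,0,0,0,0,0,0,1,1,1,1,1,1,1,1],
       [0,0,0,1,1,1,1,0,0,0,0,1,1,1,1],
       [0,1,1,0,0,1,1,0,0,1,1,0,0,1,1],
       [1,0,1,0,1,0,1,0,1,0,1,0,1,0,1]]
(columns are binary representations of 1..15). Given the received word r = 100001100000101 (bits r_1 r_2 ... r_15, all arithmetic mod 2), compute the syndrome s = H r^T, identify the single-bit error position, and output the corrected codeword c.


s = (0, 0, 1, 0)^T, error position = 2, corrected codeword c = 110001100000101

Compute s = H r^T mod 2 one row at a time:
  s_1 = 0 + 0 + 0 + 0 + 0 + 1 + 0 + 1 = 2 ≡ 0 (mod 2).
  s_2 = 0 + 0 + 1 + 1 + 0 + 1 + 0 + 1 = 4 ≡ 0 (mod 2).
  s_3 = 0 + 0 + 1 + 1 + 0 + 0 + 0 + 1 = 3 ≡ 1 (mod 2).
  s_4 = 1 + 0 + 0 + 1 + 0 + 0 + 1 + 1 = 4 ≡ 0 (mod 2).
s = (0, 0, 1, 0)^T — this equals column 2 of H (binary 0010), so error is at position 2.
Correct: flip bit 2 of r = 100001100000101 to get c = 110001100000101.


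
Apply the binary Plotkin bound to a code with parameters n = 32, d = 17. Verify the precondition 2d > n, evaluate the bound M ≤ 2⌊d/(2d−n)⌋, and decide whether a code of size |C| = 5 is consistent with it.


Plotkin bound M ≤ 16; given |C| = 5 ≤ bound (satisfied).

Check applicability: 2d = 34, n = 32.
2d − n = 2 > 0, so Plotkin applies.
Compute d/(2d−n) = 17/2 ≈ 8.5000.
⌊d/(2d−n)⌋ = 8.
Plotkin bound: M ≤ 2·8 = 16.
Given |C| = 5, check: satisfied.
This |C| is below the Plotkin bound.


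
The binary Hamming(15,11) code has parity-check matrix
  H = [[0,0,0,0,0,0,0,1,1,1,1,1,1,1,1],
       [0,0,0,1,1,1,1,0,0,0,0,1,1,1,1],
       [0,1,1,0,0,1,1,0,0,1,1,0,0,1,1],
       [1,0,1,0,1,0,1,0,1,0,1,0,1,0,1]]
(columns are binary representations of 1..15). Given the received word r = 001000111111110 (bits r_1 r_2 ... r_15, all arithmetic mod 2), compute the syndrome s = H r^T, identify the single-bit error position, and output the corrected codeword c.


s = (1, 0, 1, 1)^T, error position = 11, corrected codeword c = 001000111101110

Compute s = H r^T mod 2 one row at a time:
  s_1 = 1 + 1 + 1 + 1 + 1 + 1 + 1 + 0 = 7 ≡ 1 (mod 2).
  s_2 = 0 + 0 + 0 + 1 + 1 + 1 + 1 + 0 = 4 ≡ 0 (mod 2).
  s_3 = 0 + 1 + 0 + 1 + 1 + 1 + 1 + 0 = 5 ≡ 1 (mod 2).
  s_4 = 0 + 1 + 0 + 1 + 1 + 1 + 1 + 0 = 5 ≡ 1 (mod 2).
s = (1, 0, 1, 1)^T — this equals column 11 of H (binary 1011), so error is at position 11.
Correct: flip bit 11 of r = 001000111111110 to get c = 001000111101110.


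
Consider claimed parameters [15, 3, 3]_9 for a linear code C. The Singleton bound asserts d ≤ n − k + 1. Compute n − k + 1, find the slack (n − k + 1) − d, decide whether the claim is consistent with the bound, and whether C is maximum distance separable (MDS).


Singleton RHS = n − k + 1 = 13, slack = 10, bound satisfied, not MDS.

Singleton bound: d ≤ n − k + 1.
Here n = 15, k = 3, so n − k + 1 = 13.
Given d = 3, check d ≤ 13: YES.
Slack = (n − k + 1) − d = 10.
The code is NOT MDS (slack = 10 > 0).
Description: the claimed parameters are [15, 3, 3]_9; such a code would be non-MDS.


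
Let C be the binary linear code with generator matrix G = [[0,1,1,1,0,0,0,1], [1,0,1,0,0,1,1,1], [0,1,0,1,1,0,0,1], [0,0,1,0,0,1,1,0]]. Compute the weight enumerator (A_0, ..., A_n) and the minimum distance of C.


Weight distribution: A_0 = 1, A_2 = 2, A_3 = 2, A_4 = 5, A_5 = 4, A_7 = 2. Minimum distance d = 2.

Enumerate all 2^4 = 16 messages m ∈ F_2^4.
For each, compute codeword c = mG in F_2^8, then tally its weight.
  m = 0000 → c = 00000000, weight = 0.
  m = 1000 → c = 01110001, weight = 4.
  m = 0100 → c = 10100111, weight = 5.
  m = 1100 → c = 11010110, weight = 5.
  m = 0010 → c = 01011001, weight = 4.
  m = 1010 → c = 00101000, weight = 2.
  m = 0110 → c = 11111110, weight = 7.
  m = 1110 → c = 10001111, weight = 5.
  m = 0001 → c = 00100110, weight = 3.
  m = 1001 → c = 01010111, weight = 5.
  m = 0101 → c = 10000001, weight = 2.
  m = 1101 → c = 11110000, weight = 4.
  m = 0011 → c = 01111111, weight = 7.
  m = 1011 → c = 00001110, weight = 3.
  m = 0111 → c = 11011000, weight = 4.
  m = 1111 → c = 10101001, weight = 4.
Tally weights:
  weight 0: 1 codewords.
  weight 2: 2 codewords.
  weight 3: 2 codewords.
  weight 4: 5 codewords.
  weight 5: 4 codewords.
  weight 7: 2 codewords.
Minimum distance d = smallest w > 0 with A_w > 0 = 2.
Sanity: Σ A_w = 16 = 2^4 = 16 ✓.


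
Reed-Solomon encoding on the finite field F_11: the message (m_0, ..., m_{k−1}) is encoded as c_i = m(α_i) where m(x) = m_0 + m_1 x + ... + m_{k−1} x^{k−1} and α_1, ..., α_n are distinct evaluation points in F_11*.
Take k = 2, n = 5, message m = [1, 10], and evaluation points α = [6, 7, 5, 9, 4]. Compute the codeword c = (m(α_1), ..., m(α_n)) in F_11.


c = [6, 5, 7, 3, 8]

Message polynomial: m(x) = 1 + 10·x (mod 11).
For each evaluation point α_i, compute m(α_i) mod 11:
  α_1 = 6: Horner steps 10 → 6, so m(6) = 6.
  α_2 = 7: Horner steps 10 → 5, so m(7) = 5.
  α_3 = 5: Horner steps 10 → 7, so m(5) = 7.
  α_4 = 9: Horner steps 10 → 3, so m(9) = 3.
  α_5 = 4: Horner steps 10 → 8, so m(4) = 8.
Codeword c = [6, 5, 7, 3, 8] ∈ F_11^5.


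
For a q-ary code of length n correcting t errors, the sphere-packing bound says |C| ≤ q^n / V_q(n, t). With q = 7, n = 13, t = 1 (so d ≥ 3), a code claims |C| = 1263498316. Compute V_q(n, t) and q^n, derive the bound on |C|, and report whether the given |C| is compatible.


V_q(n, t) = 79, q^n = 96889010407, Hamming bound = 1226443169, |C| = 1263498316 > bound (violated).

Step 1: Compute V_q(n, t) = Σ_{j=0}^1 C(n, j) (q−1)^j.
  j = 0: C(13,0)·(6)^0 = 1·1 = 1.
  j = 1: C(13,1)·(6)^1 = 13·6 = 78.
  V_q(n, t) = 1 + 78 = 79.
Step 2: q^n = 7^13 = 96889010407.
Step 3: Hamming bound ⌊q^n / V_q(n,t)⌋ = ⌊96889010407/79⌋ = 1226443169.
Step 4: Compare |C| = 1263498316 to 1226443169: violated.
The claimed |C| lies above the Hamming bound, so no 7-ary code of length 13 with d ≥ 3 can have 1263498316 codewords.


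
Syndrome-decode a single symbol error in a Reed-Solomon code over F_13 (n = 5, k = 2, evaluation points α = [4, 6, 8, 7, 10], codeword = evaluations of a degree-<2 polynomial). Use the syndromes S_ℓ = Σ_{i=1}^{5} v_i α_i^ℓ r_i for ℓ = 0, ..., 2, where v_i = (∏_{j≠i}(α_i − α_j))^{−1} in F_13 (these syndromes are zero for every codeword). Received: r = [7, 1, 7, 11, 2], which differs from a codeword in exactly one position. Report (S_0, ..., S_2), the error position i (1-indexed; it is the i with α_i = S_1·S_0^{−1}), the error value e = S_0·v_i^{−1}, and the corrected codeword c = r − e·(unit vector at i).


S = (9, 7, 4), error at position 3, error magnitude e = 12, c = [7, 1, 8, 11, 2].

Step 1: column multipliers v_i = (∏_{j≠i}(α_i − α_j))^{−1} mod 13.
  i = 1 (α = 4): (4−6)(4−8)(4−7)(4−10) = (−2)·(−4)·(−3)·(−6) = 144 ≡ 1, so v_1 = 1^{−1} = 1 (mod 13).
  i = 2 (α = 6): (6−4)(6−8)(6−7)(6−10) = 2·(−2)·(−1)·(−4) = −16 ≡ 10, so v_2 = 10^{−1} = 4 (mod 13).
  i = 3 (α = 8): (8−4)(8−6)(8−7)(8−10) = 4·2·1·(−2) = −16 ≡ 10, so v_3 = 10^{−1} = 4 (mod 13).
  i = 4 (α = 7): (7−4)(7−6)(7−8)(7−10) = 3·1·(−1)·(−3) = 9 ≡ 9, so v_4 = 9^{−1} = 3 (mod 13).
  i = 5 (α = 10): (10−4)(10−6)(10−8)(10−7) = 6·4·2·3 = 144 ≡ 1, so v_5 = 1^{−1} = 1 (mod 13).
  v = [1, 4, 4, 3, 1].
Step 2: syndromes of r = [7, 1, 7, 11, 2] (all sums mod 13).
  S_0 = Σ v_i r_i = 1·7 + 4·1 + 4·7 + 3·11 + 1·2 = 74 ≡ 9.
  S_1 = Σ v_i α_i r_i = 1·4·7 + 4·6·1 + 4·8·7 + 3·7·11 + 1·10·2 = 527 ≡ 7.
  α_i^2 mod 13 = [3, 10, 12, 10, 9].
  S_2 = Σ v_i α_i^2 r_i = 1·3·7 + 4·10·1 + 4·12·7 + 3·10·11 + 1·9·2 = 745 ≡ 4.
  S = (9, 7, 4) ≠ 0, so r is not a codeword (an error is present).
Step 3: locate the error. For a single error e at position i, S_ℓ = v_i·e·α_i^ℓ, so α_err = S_1/S_0.
  S_0^{−1} = 9^{−1} = 3 (mod 13), so α_err = 7·3 = 21 ≡ 8 = α_3. Error position i = 3.
  Consistency check: S_2/S_1 = 4·2 = 8 ≡ 8 = α_err ✓ (single-error assumption holds).
Step 4: error magnitude e = S_0/v_3 = S_0·∏_{j≠3}(α_3 − α_j) = 9·10 = 90 ≡ 12 (mod 13).
Step 5: correct position 3: c_3 = r_3 − e = 7 − 12 ≡ 8 (mod 13). Hence c = [7, 1, 8, 11, 2].
  Check: interpolating c through the α_i gives m(x) = 6 + 10·x (degree < 2) with m(α_i) = c_i for every i, so c is indeed a codeword.


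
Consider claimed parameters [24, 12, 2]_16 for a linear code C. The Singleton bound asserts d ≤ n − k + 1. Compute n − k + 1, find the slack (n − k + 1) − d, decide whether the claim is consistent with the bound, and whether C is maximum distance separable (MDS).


Singleton RHS = n − k + 1 = 13, slack = 11, bound satisfied, not MDS.

Singleton bound: d ≤ n − k + 1.
Here n = 24, k = 12, so n − k + 1 = 13.
Given d = 2, check d ≤ 13: YES.
Slack = (n − k + 1) − d = 11.
The code is NOT MDS (slack = 11 > 0).
Description: the claimed parameters are [24, 12, 2]_16; such a code would be non-MDS.


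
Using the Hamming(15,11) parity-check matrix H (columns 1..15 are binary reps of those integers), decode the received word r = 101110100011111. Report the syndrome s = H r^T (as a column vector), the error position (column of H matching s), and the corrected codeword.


s = (1, 1, 1, 1)^T, error position = 15, corrected codeword c = 101110100011110

Compute s = H r^T mod 2 one row at a time:
  s_1 = 0 + 0 + 0 + 1 + 1 + 1 + 1 + 1 = 5 ≡ 1 (mod 2).
  s_2 = 1 + 1 + 0 + 1 + 1 + 1 + 1 + 1 = 7 ≡ 1 (mod 2).
  s_3 = 0 + 1 + 0 + 1 + 0 + 1 + 1 + 1 = 5 ≡ 1 (mod 2).
  s_4 = 1 + 1 + 1 + 1 + 0 + 1 + 1 + 1 = 7 ≡ 1 (mod 2).
s = (1, 1, 1, 1)^T — this equals column 15 of H (binary 1111), so error is at position 15.
Correct: flip bit 15 of r = 101110100011111 to get c = 101110100011110.


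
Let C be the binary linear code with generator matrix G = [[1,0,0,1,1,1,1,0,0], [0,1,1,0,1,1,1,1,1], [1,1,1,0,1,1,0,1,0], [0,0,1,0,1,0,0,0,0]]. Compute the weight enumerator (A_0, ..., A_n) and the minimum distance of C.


Weight distribution: A_0 = 1, A_2 = 1, A_3 = 1, A_4 = 3, A_5 = 6, A_6 = 3, A_7 = 1. Minimum distance d = 2.

Enumerate all 2^4 = 16 messages m ∈ F_2^4.
For each, compute codeword c = mG in F_2^9, then tally its weight.
  m = 0000 → c = 000000000, weight = 0.
  m = 1000 → c = 100111100, weight = 5.
  m = 0100 → c = 011011111, weight = 7.
  m = 1100 → c = 111100011, weight = 6.
  m = 0010 → c = 111011010, weight = 6.
  m = 1010 → c = 011100110, weight = 5.
  m = 0110 → c = 100000101, weight = 3.
  m = 1110 → c = 000111001, weight = 4.
  m = 0001 → c = 001010000, weight = 2.
  m = 1001 → c = 101101100, weight = 5.
  m = 0101 → c = 010001111, weight = 5.
  m = 1101 → c = 110110011, weight = 6.
  m = 0011 → c = 110001010, weight = 4.
  m = 1011 → c = 010110110, weight = 5.
  m = 0111 → c = 101010101, weight = 5.
  m = 1111 → c = 001101001, weight = 4.
Tally weights:
  weight 0: 1 codewords.
  weight 2: 1 codewords.
  weight 3: 1 codewords.
  weight 4: 3 codewords.
  weight 5: 6 codewords.
  weight 6: 3 codewords.
  weight 7: 1 codewords.
Minimum distance d = smallest w > 0 with A_w > 0 = 2.
Sanity: Σ A_w = 16 = 2^4 = 16 ✓.


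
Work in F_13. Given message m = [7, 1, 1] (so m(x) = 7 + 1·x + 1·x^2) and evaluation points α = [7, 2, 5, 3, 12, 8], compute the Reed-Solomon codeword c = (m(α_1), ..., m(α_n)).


c = [11, 0, 11, 6, 7, 1]

Message polynomial: m(x) = 7 + 1·x + 1·x^2 (mod 13).
For each evaluation point α_i, compute m(α_i) mod 13:
  α_1 = 7: Horner steps 1 → 8 → 11, so m(7) = 11.
  α_2 = 2: Horner steps 1 → 3 → 0, so m(2) = 0.
  α_3 = 5: Horner steps 1 → 6 → 11, so m(5) = 11.
  α_4 = 3: Horner steps 1 → 4 → 6, so m(3) = 6.
  α_5 = 12: Horner steps 1 → 0 → 7, so m(12) = 7.
  α_6 = 8: Horner steps 1 → 9 → 1, so m(8) = 1.
Codeword c = [11, 0, 11, 6, 7, 1] ∈ F_13^6.


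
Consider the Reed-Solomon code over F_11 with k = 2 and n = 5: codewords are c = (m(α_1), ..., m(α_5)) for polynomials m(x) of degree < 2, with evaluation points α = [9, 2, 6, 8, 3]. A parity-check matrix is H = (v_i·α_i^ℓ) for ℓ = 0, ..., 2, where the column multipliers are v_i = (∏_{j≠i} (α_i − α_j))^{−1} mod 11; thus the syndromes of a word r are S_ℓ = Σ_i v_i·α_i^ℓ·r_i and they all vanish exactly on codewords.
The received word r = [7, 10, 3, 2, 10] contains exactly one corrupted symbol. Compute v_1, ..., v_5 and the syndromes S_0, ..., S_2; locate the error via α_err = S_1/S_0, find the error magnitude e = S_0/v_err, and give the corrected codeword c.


S = (9, 7, 3), error at position 2, error magnitude e = 5, c = [7, 5, 3, 2, 10].

Step 1: column multipliers v_i = (∏_{j≠i}(α_i − α_j))^{−1} mod 11.
  i = 1 (α = 9): (9−2)(9−6)(9−8)(9−3) = 7·3·1·6 = 126 ≡ 5, so v_1 = 5^{−1} = 9 (mod 11).
  i = 2 (α = 2): (2−9)(2−6)(2−8)(2−3) = (−7)·(−4)·(−6)·(−1) = 168 ≡ 3, so v_2 = 3^{−1} = 4 (mod 11).
  i = 3 (α = 6): (6−9)(6−2)(6−8)(6−3) = (−3)·4·(−2)·3 = 72 ≡ 6, so v_3 = 6^{−1} = 2 (mod 11).
  i = 4 (α = 8): (8−9)(8−2)(8−6)(8−3) = (−1)·6·2·5 = −60 ≡ 6, so v_4 = 6^{−1} = 2 (mod 11).
  i = 5 (α = 3): (3−9)(3−2)(3−6)(3−8) = (−6)·1·(−3)·(−5) = −90 ≡ 9, so v_5 = 9^{−1} = 5 (mod 11).
  v = [9, 4, 2, 2, 5].
Step 2: syndromes of r = [7, 10, 3, 2, 10] (all sums mod 11).
  S_0 = Σ v_i r_i = 9·7 + 4·10 + 2·3 + 2·2 + 5·10 = 163 ≡ 9.
  S_1 = Σ v_i α_i r_i = 9·9·7 + 4·2·10 + 2·6·3 + 2·8·2 + 5·3·10 = 865 ≡ 7.
  α_i^2 mod 11 = [4, 4, 3, 9, 9].
  S_2 = Σ v_i α_i^2 r_i = 9·4·7 + 4·4·10 + 2·3·3 + 2·9·2 + 5·9·10 = 916 ≡ 3.
  S = (9, 7, 3) ≠ 0, so r is not a codeword (an error is present).
Step 3: locate the error. For a single error e at position i, S_ℓ = v_i·e·α_i^ℓ, so α_err = S_1/S_0.
  S_0^{−1} = 9^{−1} = 5 (mod 11), so α_err = 7·5 = 35 ≡ 2 = α_2. Error position i = 2.
  Consistency check: S_2/S_1 = 3·8 = 24 ≡ 2 = α_err ✓ (single-error assumption holds).
Step 4: error magnitude e = S_0/v_2 = S_0·∏_{j≠2}(α_2 − α_j) = 9·3 = 27 ≡ 5 (mod 11).
Step 5: correct position 2: c_2 = r_2 − e = 10 − 5 ≡ 5 (mod 11). Hence c = [7, 5, 3, 2, 10].
  Check: interpolating c through the α_i gives m(x) = 6 + 5·x (degree < 2) with m(α_i) = c_i for every i, so c is indeed a codeword.


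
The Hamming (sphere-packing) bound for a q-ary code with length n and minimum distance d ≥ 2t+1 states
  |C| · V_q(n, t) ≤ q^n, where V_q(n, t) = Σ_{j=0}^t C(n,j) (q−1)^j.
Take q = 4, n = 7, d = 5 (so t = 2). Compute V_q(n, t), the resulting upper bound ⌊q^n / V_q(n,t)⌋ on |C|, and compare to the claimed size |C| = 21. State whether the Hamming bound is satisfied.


V_q(n, t) = 211, q^n = 16384, Hamming bound = 77, |C| = 21 ≤ bound (satisfied).

Step 1: Compute V_q(n, t) = Σ_{j=0}^2 C(n, j) (q−1)^j.
  j = 0: C(7,0)·(3)^0 = 1·1 = 1.
  j = 1: C(7,1)·(3)^1 = 7·3 = 21.
  j = 2: C(7,2)·(3)^2 = 21·9 = 189.
  V_q(n, t) = 1 + 21 + 189 = 211.
Step 2: q^n = 4^7 = 16384.
Step 3: Hamming bound ⌊q^n / V_q(n,t)⌋ = ⌊16384/211⌋ = 77.
Step 4: Compare |C| = 21 to 77: satisfied.
The claimed |C| lies below the Hamming bound.


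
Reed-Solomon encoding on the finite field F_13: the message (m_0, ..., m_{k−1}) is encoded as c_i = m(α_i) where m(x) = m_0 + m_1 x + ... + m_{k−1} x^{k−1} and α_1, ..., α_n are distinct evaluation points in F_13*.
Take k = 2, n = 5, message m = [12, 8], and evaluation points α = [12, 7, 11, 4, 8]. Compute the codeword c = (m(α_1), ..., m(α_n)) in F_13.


c = [4, 3, 9, 5, 11]

Message polynomial: m(x) = 12 + 8·x (mod 13).
For each evaluation point α_i, compute m(α_i) mod 13:
  α_1 = 12: Horner steps 8 → 4, so m(12) = 4.
  α_2 = 7: Horner steps 8 → 3, so m(7) = 3.
  α_3 = 11: Horner steps 8 → 9, so m(11) = 9.
  α_4 = 4: Horner steps 8 → 5, so m(4) = 5.
  α_5 = 8: Horner steps 8 → 11, so m(8) = 11.
Codeword c = [4, 3, 9, 5, 11] ∈ F_13^5.


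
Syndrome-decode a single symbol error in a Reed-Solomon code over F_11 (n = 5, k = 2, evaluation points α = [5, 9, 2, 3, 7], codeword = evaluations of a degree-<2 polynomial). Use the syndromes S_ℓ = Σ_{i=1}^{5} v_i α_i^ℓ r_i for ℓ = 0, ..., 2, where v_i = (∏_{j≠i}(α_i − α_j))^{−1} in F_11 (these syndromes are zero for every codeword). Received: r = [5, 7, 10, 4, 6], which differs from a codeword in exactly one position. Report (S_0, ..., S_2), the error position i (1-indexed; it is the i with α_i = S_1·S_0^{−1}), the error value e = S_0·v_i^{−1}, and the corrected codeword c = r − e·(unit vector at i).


S = (2, 4, 8), error at position 3, error magnitude e = 1, c = [5, 7, 9, 4, 6].

Step 1: column multipliers v_i = (∏_{j≠i}(α_i − α_j))^{−1} mod 11.
  i = 1 (α = 5): (5−9)(5−2)(5−3)(5−7) = (−4)·3·2·(−2) = 48 ≡ 4, so v_1 = 4^{−1} = 3 (mod 11).
  i = 2 (α = 9): (9−5)(9−2)(9−3)(9−7) = 4·7·6·2 = 336 ≡ 6, so v_2 = 6^{−1} = 2 (mod 11).
  i = 3 (α = 2): (2−5)(2−9)(2−3)(2−7) = (−3)·(−7)·(−1)·(−5) = 105 ≡ 6, so v_3 = 6^{−1} = 2 (mod 11).
  i = 4 (α = 3): (3−5)(3−9)(3−2)(3−7) = (−2)·(−6)·1·(−4) = −48 ≡ 7, so v_4 = 7^{−1} = 8 (mod 11).
  i = 5 (α = 7): (7−5)(7−9)(7−2)(7−3) = 2·(−2)·5·4 = −80 ≡ 8, so v_5 = 8^{−1} = 7 (mod 11).
  v = [3, 2, 2, 8, 7].
Step 2: syndromes of r = [5, 7, 10, 4, 6] (all sums mod 11).
  S_0 = Σ v_i r_i = 3·5 + 2·7 + 2·10 + 8·4 + 7·6 = 123 ≡ 2.
  S_1 = Σ v_i α_i r_i = 3·5·5 + 2·9·7 + 2·2·10 + 8·3·4 + 7·7·6 = 631 ≡ 4.
  α_i^2 mod 11 = [3, 4, 4, 9, 5].
  S_2 = Σ v_i α_i^2 r_i = 3·3·5 + 2·4·7 + 2·4·10 + 8·9·4 + 7·5·6 = 679 ≡ 8.
  S = (2, 4, 8) ≠ 0, so r is not a codeword (an error is present).
Step 3: locate the error. For a single error e at position i, S_ℓ = v_i·e·α_i^ℓ, so α_err = S_1/S_0.
  S_0^{−1} = 2^{−1} = 6 (mod 11), so α_err = 4·6 = 24 ≡ 2 = α_3. Error position i = 3.
  Consistency check: S_2/S_1 = 8·3 = 24 ≡ 2 = α_err ✓ (single-error assumption holds).
Step 4: error magnitude e = S_0/v_3 = S_0·∏_{j≠3}(α_3 − α_j) = 2·6 = 12 ≡ 1 (mod 11).
Step 5: correct position 3: c_3 = r_3 − e = 10 − 1 ≡ 9 (mod 11). Hence c = [5, 7, 9, 4, 6].
  Check: interpolating c through the α_i gives m(x) = 8 + 6·x (degree < 2) with m(α_i) = c_i for every i, so c is indeed a codeword.


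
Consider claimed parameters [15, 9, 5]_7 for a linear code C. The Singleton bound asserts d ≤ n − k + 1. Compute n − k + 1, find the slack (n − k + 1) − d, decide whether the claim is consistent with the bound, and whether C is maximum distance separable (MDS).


Singleton RHS = n − k + 1 = 7, slack = 2, bound satisfied, not MDS.

Singleton bound: d ≤ n − k + 1.
Here n = 15, k = 9, so n − k + 1 = 7.
Given d = 5, check d ≤ 7: YES.
Slack = (n − k + 1) − d = 2.
The code is NOT MDS (slack = 2 > 0).
Description: the claimed parameters are [15, 9, 5]_7; such a code would be non-MDS.


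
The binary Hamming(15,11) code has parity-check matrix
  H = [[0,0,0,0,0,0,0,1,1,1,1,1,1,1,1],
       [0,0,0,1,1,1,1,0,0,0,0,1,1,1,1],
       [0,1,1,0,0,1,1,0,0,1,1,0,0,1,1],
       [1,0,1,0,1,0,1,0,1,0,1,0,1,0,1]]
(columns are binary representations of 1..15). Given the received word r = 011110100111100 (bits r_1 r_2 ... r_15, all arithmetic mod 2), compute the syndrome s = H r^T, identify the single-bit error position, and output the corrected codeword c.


s = (0, 1, 1, 1)^T, error position = 7, corrected codeword c = 011110000111100

Compute s = H r^T mod 2 one row at a time:
  s_1 = 0 + 0 + 1 + 1 + 1 + 1 + 0 + 0 = 4 ≡ 0 (mod 2).
  s_2 = 1 + 1 + 0 + 1 + 1 + 1 + 0 + 0 = 5 ≡ 1 (mod 2).
  s_3 = 1 + 1 + 0 + 1 + 1 + 1 + 0 + 0 = 5 ≡ 1 (mod 2).
  s_4 = 0 + 1 + 1 + 1 + 0 + 1 + 1 + 0 = 5 ≡ 1 (mod 2).
s = (0, 1, 1, 1)^T — this equals column 7 of H (binary 0111), so error is at position 7.
Correct: flip bit 7 of r = 011110100111100 to get c = 011110000111100.


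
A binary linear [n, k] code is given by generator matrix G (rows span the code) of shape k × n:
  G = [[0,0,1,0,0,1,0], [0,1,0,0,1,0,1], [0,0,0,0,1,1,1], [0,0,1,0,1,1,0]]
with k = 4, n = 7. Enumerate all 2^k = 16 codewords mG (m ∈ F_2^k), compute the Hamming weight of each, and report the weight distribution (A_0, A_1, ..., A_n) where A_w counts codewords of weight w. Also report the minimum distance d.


Weight distribution: A_0 = 1, A_1 = 1, A_2 = 6, A_3 = 6, A_4 = 1, A_5 = 1. Minimum distance d = 1.

Enumerate all 2^4 = 16 messages m ∈ F_2^4.
For each, compute codeword c = mG in F_2^7, then tally its weight.
  m = 0000 → c = 0000000, weight = 0.
  m = 1000 → c = 0010010, weight = 2.
  m = 0100 → c = 0100101, weight = 3.
  m = 1100 → c = 0110111, weight = 5.
  m = 0010 → c = 0000111, weight = 3.
  m = 1010 → c = 0010101, weight = 3.
  m = 0110 → c = 0100010, weight = 2.
  m = 1110 → c = 0110000, weight = 2.
  m = 0001 → c = 0010110, weight = 3.
  m = 1001 → c = 0000100, weight = 1.
  m = 0101 → c = 0110011, weight = 4.
  m = 1101 → c = 0100001, weight = 2.
  m = 0011 → c = 0010001, weight = 2.
  m = 1011 → c = 0000011, weight = 2.
  m = 0111 → c = 0110100, weight = 3.
  m = 1111 → c = 0100110, weight = 3.
Tally weights:
  weight 0: 1 codewords.
  weight 1: 1 codewords.
  weight 2: 6 codewords.
  weight 3: 6 codewords.
  weight 4: 1 codewords.
  weight 5: 1 codewords.
Minimum distance d = smallest w > 0 with A_w > 0 = 1.
Sanity: Σ A_w = 16 = 2^4 = 16 ✓.


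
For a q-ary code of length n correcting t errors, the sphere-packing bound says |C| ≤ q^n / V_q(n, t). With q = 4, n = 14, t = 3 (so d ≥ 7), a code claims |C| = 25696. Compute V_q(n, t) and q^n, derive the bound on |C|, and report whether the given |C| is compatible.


V_q(n, t) = 10690, q^n = 268435456, Hamming bound = 25110, |C| = 25696 > bound (violated).

Step 1: Compute V_q(n, t) = Σ_{j=0}^3 C(n, j) (q−1)^j.
  j = 0: C(14,0)·(3)^0 = 1·1 = 1.
  j = 1: C(14,1)·(3)^1 = 14·3 = 42.
  j = 2: C(14,2)·(3)^2 = 91·9 = 819.
  j = 3: C(14,3)·(3)^3 = 364·27 = 9828.
  V_q(n, t) = 1 + 42 + 819 + 9828 = 10690.
Step 2: q^n = 4^14 = 268435456.
Step 3: Hamming bound ⌊q^n / V_q(n,t)⌋ = ⌊268435456/10690⌋ = 25110.
Step 4: Compare |C| = 25696 to 25110: violated.
The claimed |C| lies above the Hamming bound, so no 4-ary code of length 14 with d ≥ 7 can have 25696 codewords.


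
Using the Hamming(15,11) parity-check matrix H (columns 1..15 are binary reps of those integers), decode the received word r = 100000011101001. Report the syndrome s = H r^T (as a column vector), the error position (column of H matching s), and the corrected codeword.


s = (1, 0, 0, 1)^T, error position = 9, corrected codeword c = 100000010101001

Compute s = H r^T mod 2 one row at a time:
  s_1 = 1 + 1 + 1 + 0 + 1 + 0 + 0 + 1 = 5 ≡ 1 (mod 2).
  s_2 = 0 + 0 + 0 + 0 + 1 + 0 + 0 + 1 = 2 ≡ 0 (mod 2).
  s_3 = 0 + 0 + 0 + 0 + 1 + 0 + 0 + 1 = 2 ≡ 0 (mod 2).
  s_4 = 1 + 0 + 0 + 0 + 1 + 0 + 0 + 1 = 3 ≡ 1 (mod 2).
s = (1, 0, 0, 1)^T — this equals column 9 of H (binary 1001), so error is at position 9.
Correct: flip bit 9 of r = 100000011101001 to get c = 100000010101001.


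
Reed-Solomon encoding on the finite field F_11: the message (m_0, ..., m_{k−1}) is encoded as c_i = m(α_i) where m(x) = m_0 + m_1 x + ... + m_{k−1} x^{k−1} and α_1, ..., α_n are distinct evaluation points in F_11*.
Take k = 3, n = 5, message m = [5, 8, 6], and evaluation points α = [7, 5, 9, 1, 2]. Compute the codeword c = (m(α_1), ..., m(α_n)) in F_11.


c = [3, 8, 2, 8, 1]

Message polynomial: m(x) = 5 + 8·x + 6·x^2 (mod 11).
For each evaluation point α_i, compute m(α_i) mod 11:
  α_1 = 7: Horner steps 6 → 6 → 3, so m(7) = 3.
  α_2 = 5: Horner steps 6 → 5 → 8, so m(5) = 8.
  α_3 = 9: Horner steps 6 → 7 → 2, so m(9) = 2.
  α_4 = 1: Horner steps 6 → 3 → 8, so m(1) = 8.
  α_5 = 2: Horner steps 6 → 9 → 1, so m(2) = 1.
Codeword c = [3, 8, 2, 8, 1] ∈ F_11^5.


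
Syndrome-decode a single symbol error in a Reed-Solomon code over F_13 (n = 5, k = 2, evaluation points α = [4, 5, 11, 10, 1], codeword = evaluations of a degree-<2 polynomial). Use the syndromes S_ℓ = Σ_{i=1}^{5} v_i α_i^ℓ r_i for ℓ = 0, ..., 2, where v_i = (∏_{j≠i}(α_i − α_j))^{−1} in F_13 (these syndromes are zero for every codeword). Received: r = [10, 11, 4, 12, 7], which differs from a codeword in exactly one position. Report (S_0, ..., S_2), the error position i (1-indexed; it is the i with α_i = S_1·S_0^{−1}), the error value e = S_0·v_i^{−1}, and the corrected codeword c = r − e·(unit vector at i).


S = (3, 4, 1), error at position 4, error magnitude e = 9, c = [10, 11, 4, 3, 7].

Step 1: column multipliers v_i = (∏_{j≠i}(α_i − α_j))^{−1} mod 13.
  i = 1 (α = 4): (4−5)(4−11)(4−10)(4−1) = (−1)·(−7)·(−6)·3 = −126 ≡ 4, so v_1 = 4^{−1} = 10 (mod 13).
  i = 2 (α = 5): (5−4)(5−11)(5−10)(5−1) = 1·(−6)·(−5)·4 = 120 ≡ 3, so v_2 = 3^{−1} = 9 (mod 13).
  i = 3 (α = 11): (11−4)(11−5)(11−10)(11−1) = 7·6·1·10 = 420 ≡ 4, so v_3 = 4^{−1} = 10 (mod 13).
  i = 4 (α = 10): (10−4)(10−5)(10−11)(10−1) = 6·5·(−1)·9 = −270 ≡ 3, so v_4 = 3^{−1} = 9 (mod 13).
  i = 5 (α = 1): (1−4)(1−5)(1−11)(1−10) = (−3)·(−4)·(−10)·(−9) = 1080 ≡ 1, so v_5 = 1^{−1} = 1 (mod 13).
  v = [10, 9, 10, 9, 1].
Step 2: syndromes of r = [10, 11, 4, 12, 7] (all sums mod 13).
  S_0 = Σ v_i r_i = 10·10 + 9·11 + 10·4 + 9·12 + 1·7 = 354 ≡ 3.
  S_1 = Σ v_i α_i r_i = 10·4·10 + 9·5·11 + 10·11·4 + 9·10·12 + 1·1·7 = 2422 ≡ 4.
  α_i^2 mod 13 = [3, 12, 4, 9, 1].
  S_2 = Σ v_i α_i^2 r_i = 10·3·10 + 9·12·11 + 10·4·4 + 9·9·12 + 1·1·7 = 2627 ≡ 1.
  S = (3, 4, 1) ≠ 0, so r is not a codeword (an error is present).
Step 3: locate the error. For a single error e at position i, S_ℓ = v_i·e·α_i^ℓ, so α_err = S_1/S_0.
  S_0^{−1} = 3^{−1} = 9 (mod 13), so α_err = 4·9 = 36 ≡ 10 = α_4. Error position i = 4.
  Consistency check: S_2/S_1 = 1·10 = 10 ≡ 10 = α_err ✓ (single-error assumption holds).
Step 4: error magnitude e = S_0/v_4 = S_0·∏_{j≠4}(α_4 − α_j) = 3·3 = 9 ≡ 9 (mod 13).
Step 5: correct position 4: c_4 = r_4 − e = 12 − 9 ≡ 3 (mod 13). Hence c = [10, 11, 4, 3, 7].
  Check: interpolating c through the α_i gives m(x) = 6 + 1·x (degree < 2) with m(α_i) = c_i for every i, so c is indeed a codeword.


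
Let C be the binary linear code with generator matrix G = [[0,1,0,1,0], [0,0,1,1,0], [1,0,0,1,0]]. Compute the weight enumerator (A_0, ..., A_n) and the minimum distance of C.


Weight distribution: A_0 = 1, A_2 = 6, A_4 = 1. Minimum distance d = 2.

Enumerate all 2^3 = 8 messages m ∈ F_2^3.
For each, compute codeword c = mG in F_2^5, then tally its weight.
  m = 000 → c = 00000, weight = 0.
  m = 100 → c = 01010, weight = 2.
  m = 010 → c = 00110, weight = 2.
  m = 110 → c = 01100, weight = 2.
  m = 001 → c = 10010, weight = 2.
  m = 101 → c = 11000, weight = 2.
  m = 011 → c = 10100, weight = 2.
  m = 111 → c = 11110, weight = 4.
Tally weights:
  weight 0: 1 codewords.
  weight 2: 6 codewords.
  weight 4: 1 codewords.
Minimum distance d = smallest w > 0 with A_w > 0 = 2.
Sanity: Σ A_w = 8 = 2^3 = 8 ✓.


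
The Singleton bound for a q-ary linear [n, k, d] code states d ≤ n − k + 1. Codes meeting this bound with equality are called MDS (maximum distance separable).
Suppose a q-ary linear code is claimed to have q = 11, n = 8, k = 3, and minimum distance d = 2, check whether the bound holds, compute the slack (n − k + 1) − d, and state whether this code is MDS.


Singleton RHS = n − k + 1 = 6, slack = 4, bound satisfied, not MDS.

Singleton bound: d ≤ n − k + 1.
Here n = 8, k = 3, so n − k + 1 = 6.
Given d = 2, check d ≤ 6: YES.
Slack = (n − k + 1) − d = 4.
The code is NOT MDS (slack = 4 > 0).
Description: the claimed parameters are [8, 3, 2]_11; such a code would be non-MDS.
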